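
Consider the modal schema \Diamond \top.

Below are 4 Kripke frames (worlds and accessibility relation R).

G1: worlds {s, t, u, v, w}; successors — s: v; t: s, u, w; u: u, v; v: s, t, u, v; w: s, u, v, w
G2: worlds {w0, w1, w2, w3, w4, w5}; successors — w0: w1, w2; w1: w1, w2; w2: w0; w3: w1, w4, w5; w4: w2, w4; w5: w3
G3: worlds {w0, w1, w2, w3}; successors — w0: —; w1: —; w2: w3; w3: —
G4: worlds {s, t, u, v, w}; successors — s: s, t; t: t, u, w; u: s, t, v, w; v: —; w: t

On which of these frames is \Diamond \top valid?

G1, G2

The schema corresponds to seriality: \forall x \exists y Rxy.
G1: ✓.
G2: ✓.
G3: fails — world w0 has no successor.
G4: fails — world v has no successor.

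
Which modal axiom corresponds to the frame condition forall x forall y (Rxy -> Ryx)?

q → □◇q

A defining formula is q → □◇q (the B axiom).
Suppose q→□◇q is valid. Take Rxy and set V(q)={x}. Then q at x, so □◇q at x, so ◇q at y, so some z with Ryz has q; z=x, i.e. Ryx.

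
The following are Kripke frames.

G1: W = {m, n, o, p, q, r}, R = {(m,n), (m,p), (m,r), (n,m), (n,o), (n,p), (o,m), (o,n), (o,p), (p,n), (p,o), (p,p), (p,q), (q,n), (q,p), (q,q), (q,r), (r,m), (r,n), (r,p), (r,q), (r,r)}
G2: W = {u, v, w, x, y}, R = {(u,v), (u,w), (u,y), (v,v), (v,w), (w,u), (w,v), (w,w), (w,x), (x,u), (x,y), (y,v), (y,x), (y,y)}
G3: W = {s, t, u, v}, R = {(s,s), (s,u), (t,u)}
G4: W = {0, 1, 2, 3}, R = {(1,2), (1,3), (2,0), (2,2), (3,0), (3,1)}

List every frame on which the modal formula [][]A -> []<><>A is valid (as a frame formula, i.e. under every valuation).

Frame correspondent (Sahlqvist): forall x forall z (xRz -> exists w (x R^2 w & z R^2 w)) — i.e. a generalized confluence (Geach) condition.
G1: satisfies the condition.
G2: satisfies the condition.
G3: fails — sRu but no w with sR²w and uR²w.
G4: fails — 2R0 but no w with 2R²w and 0R²w.
Valid on: G1, G2.

G1, G2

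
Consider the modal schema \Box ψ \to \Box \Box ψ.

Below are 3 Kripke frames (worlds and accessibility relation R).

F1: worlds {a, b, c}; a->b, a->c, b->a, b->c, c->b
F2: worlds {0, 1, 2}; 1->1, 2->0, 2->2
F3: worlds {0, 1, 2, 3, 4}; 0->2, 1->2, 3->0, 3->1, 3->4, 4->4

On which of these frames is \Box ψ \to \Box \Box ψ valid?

F2

The schema corresponds to transitivity: \forall x \forall y \forall z (Rxy \wedge Ryz \to Rxz).
F1: fails — Rbc and Rcb but not Rbb.
F2: condition met.
F3: fails — R31 and R12 but not R32.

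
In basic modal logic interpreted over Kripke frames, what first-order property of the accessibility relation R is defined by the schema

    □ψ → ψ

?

Reflexivity

This is the T axiom.
Its frame correspondent is reflexivity — ∀x Rxx.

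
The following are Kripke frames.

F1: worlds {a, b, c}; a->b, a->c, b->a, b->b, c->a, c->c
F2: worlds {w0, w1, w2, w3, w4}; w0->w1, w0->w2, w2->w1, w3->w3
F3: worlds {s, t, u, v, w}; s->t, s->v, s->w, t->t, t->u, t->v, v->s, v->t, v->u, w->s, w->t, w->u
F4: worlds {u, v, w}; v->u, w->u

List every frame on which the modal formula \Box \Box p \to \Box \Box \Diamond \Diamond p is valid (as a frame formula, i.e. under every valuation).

F1, F4

This is the axiom for a generalized confluence (Geach) condition; its first-order frame correspondent is \forall x \forall z (x R^2 z \to \exists w (x R^2 w \wedge z R^2 w)).
F1: ✓.
F2: fails — w0R²w1 but no w with w0R²w and w1R²w.
F3: fails — sR²u but no w* with sR²w* and uR²w*.
F4: ✓.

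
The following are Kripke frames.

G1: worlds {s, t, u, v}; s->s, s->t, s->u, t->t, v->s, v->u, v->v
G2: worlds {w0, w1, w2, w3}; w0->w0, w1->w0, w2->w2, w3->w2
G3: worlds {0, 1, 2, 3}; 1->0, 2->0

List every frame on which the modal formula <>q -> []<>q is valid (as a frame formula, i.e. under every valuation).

G2

This is the axiom for the Euclidean property; its first-order frame correspondent is forall x forall y forall z (Rxy & Rxz -> Ryz).
G1: fails — Rsu and Rsu but not Ruu.
G2: satisfies the condition.
G3: fails — R10 and R10 but not R00.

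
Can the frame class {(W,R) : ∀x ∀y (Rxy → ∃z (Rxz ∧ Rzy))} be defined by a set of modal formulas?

This is a Sahlqvist condition; the C4 axiom □□r → □r defines it.
Suppose □□r→□r is valid. Take Rxy and set V(r)={w : xR²w}. Then □□r at x, so □r at x, so r at y, i.e. ∃z(Rxz∧Rzy).

Yes — defined by □□r → □r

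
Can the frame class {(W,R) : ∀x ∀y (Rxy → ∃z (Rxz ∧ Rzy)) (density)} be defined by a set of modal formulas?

Yes — defined by □□q → □q

Yes: it is density, defined by the C4 schema □□q → □q.
Suppose □□q→□q is valid. Take Rxy and set V(q)={w : xR²w}. Then □□q at x, so □q at x, so q at y, i.e. ∃z(Rxz∧Rzy).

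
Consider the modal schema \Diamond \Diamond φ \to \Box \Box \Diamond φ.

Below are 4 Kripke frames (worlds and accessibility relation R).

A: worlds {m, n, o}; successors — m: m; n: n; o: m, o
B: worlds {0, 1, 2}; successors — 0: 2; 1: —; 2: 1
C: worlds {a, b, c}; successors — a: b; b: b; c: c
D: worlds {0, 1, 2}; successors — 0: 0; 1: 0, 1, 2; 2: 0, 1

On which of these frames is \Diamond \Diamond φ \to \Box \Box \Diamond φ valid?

C

Frame correspondent (Sahlqvist): \forall x \forall y \forall z ((x R^2 y \wedge x R^2 z) \to \exists w (y = w \wedge zRw)) — i.e. a generalized confluence (Geach) condition.
A: fails — oR²o, oR²m but no w with o=w and mRw.
B: fails — 0R²1, 0R²1 but no w with 1=w and 1Rw.
C: holds.
D: fails — 1R²1, 1R²0 but no w with 1=w and 0Rw.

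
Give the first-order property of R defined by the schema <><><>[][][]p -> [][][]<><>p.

This is a Sahlqvist (Geach-type) schema ◇^3□^3p → □^3◇^2p.
Minimal-valuation argument: fix x; take any y with xR^3y and any z with xR^3z. Set V(p) to the set of worlds R-reachable from y in exactly 3 steps. Then □^3p holds at y, so the antecedent holds at x; validity forces ◇^2p at z, giving a w with zR^2w and yR^3w.
First-order correspondent: forall x forall y forall z ((x R^3 y & x R^3 z) -> exists w (y R^3 w & z R^2 w)).

forall x forall y forall z ((x R^3 y & x R^3 z) -> exists w (y R^3 w & z R^2 w))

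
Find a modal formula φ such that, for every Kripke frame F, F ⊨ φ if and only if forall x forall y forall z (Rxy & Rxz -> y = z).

A defining formula is ◇p → □p (the CD axiom).
Suppose ◇p→□p is valid. Take Rxy, Rxz and set V(p)={y}. Then ◇p at x, so □p at x, so p at z, i.e. z=y.

◇p → □p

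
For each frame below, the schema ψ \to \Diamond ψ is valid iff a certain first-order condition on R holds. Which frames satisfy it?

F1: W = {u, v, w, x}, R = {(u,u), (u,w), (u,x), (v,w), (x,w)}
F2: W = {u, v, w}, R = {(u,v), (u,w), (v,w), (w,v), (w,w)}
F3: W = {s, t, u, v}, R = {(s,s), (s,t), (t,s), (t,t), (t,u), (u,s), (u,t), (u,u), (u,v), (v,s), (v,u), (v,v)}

F3

This is the axiom for reflexivity; its first-order frame correspondent is \forall x Rxx.
F1: fails — world v does not see itself.
F2: fails — world u does not see itself.
F3: ✓.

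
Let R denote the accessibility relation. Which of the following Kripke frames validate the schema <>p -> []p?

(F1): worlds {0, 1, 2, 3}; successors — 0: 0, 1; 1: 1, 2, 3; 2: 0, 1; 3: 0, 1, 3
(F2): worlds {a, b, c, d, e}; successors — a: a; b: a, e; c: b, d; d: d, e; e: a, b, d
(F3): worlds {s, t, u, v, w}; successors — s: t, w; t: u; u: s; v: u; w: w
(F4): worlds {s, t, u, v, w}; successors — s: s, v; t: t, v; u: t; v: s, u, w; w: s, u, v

The schema corresponds to partial functionality: forall x forall y forall z (Rxy & Rxz -> y = z).
(F1): fails — 0 sees both 0 and 1.
(F2): fails — b sees both a and e.
(F3): fails — s sees both t and w.
(F4): fails — s sees both s and v.

none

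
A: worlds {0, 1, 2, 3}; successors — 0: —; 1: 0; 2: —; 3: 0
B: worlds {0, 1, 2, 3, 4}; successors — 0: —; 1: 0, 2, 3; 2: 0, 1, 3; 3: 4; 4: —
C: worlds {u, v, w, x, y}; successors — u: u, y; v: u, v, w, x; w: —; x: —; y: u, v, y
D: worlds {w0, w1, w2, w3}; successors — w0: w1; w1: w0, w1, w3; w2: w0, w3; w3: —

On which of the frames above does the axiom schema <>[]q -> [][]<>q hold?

This is the axiom for a generalized confluence (Geach) condition; its first-order frame correspondent is forall x forall y forall z ((xRy & x R^2 z) -> exists w (yRw & zRw)).
A: holds.
B: fails — 1R0, 1R²0 but no w with 0Rw and 0Rw.
C: fails — vRu, vR²w but no t with uRt and wRt.
D: fails — w0Rw1, w0R²w3 but no w with w1Rw and w3Rw.
Valid on: A.

A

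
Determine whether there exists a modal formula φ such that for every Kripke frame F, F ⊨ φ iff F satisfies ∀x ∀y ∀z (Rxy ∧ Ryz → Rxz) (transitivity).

Yes — defined by □p → □□p

This is a Sahlqvist condition; the 4 axiom □p → □□p defines it.
Suppose □p→□□p is valid. Take Rxy, Ryz and set V(p)={w : Rxw}. Then □p at x, so □□p at x, so □p at y, so p at z, i.e. Rxz.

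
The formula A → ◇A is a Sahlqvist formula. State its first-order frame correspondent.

Reflexivity

Replacing A by ¬A and contraposing gives the equivalent schema □A → A.
Suppose □A→A is valid. At any x set V(A)={w : Rxw}. Then □A holds at x, so A holds at x, i.e. Rxx.
The converse is a direct semantic check.
So the correspondent is reflexivity.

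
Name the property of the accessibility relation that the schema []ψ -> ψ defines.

Reflexivity

Suppose □ψ→ψ is valid. At any x set V(ψ)={w : Rxw}. Then □ψ holds at x, so ψ holds at x, i.e. Rxx.
Conversely, on a frame with reflexivity the schema holds at every world under every valuation.
Frame condition: forall x Rxx.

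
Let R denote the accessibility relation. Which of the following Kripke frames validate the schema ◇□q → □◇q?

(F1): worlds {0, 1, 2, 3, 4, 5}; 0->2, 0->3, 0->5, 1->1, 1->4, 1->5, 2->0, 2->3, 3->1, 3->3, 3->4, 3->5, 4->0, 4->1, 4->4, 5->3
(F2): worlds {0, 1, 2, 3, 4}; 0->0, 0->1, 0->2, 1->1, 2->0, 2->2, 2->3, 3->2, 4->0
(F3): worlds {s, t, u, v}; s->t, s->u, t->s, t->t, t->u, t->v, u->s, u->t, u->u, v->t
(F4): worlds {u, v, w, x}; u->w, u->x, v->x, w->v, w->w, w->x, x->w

Frame correspondent (Sahlqvist): ∀x ∀y ∀z (Rxy ∧ Rxz → ∃w (Ryw ∧ Rzw)) — i.e. convergence.
(F1): fails — R11 and R15 but 1 and 5 have no common successor.
(F2): fails — R02 and R01 but 2 and 1 have no common successor.
(F3): satisfies the condition.
(F4): fails — Rwx and Rwv but x and v have no common successor.
Valid on: (F3).

(F3)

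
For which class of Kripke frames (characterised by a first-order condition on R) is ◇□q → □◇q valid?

convergence

Suppose ◇□q→□◇q is valid. Take Rxy, Rxz and set V(q)={w : Ryw}. Then □q at y so ◇□q at x, so □◇q at x, so ◇q at z, giving w with Rzw and Ryw.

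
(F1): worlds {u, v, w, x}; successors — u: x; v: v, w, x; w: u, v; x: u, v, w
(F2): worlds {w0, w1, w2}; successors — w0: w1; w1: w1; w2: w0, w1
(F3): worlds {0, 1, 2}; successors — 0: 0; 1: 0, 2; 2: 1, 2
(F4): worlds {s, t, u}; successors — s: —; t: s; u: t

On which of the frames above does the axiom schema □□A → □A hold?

(F3)

This is the axiom for density; its first-order frame correspondent is ∀x ∀y (Rxy → ∃z (Rxz ∧ Rzy)).
(F1): fails — Rwu but no z with Rwz and Rzu.
(F2): fails — Rw2w0 but no z with Rw2z and Rzw0.
(F3): satisfies the condition.
(F4): fails — Rts but no z with Rtz and Rzs.
Valid on: (F3).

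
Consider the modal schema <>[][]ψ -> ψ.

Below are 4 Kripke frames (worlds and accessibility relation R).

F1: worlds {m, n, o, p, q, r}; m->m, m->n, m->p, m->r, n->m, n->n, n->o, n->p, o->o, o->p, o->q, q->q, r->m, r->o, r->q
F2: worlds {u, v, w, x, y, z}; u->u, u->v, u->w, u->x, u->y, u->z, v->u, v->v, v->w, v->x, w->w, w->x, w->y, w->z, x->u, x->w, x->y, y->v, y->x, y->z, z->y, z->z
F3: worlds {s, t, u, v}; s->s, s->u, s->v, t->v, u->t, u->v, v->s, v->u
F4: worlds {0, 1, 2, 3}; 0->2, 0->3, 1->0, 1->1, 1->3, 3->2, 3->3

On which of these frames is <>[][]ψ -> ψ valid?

F3

The schema corresponds to a generalized confluence (Geach) condition: forall x forall y (xRy -> exists w (y R^2 w & x = w)).
F1: fails — mRp but no w with pR²w and m=w.
F2: fails — uRz but no t with zR²t and u=t.
F3: satisfies the condition.
F4: fails — 0R2 but no w with 2R²w and 0=w.
Valid on: F3.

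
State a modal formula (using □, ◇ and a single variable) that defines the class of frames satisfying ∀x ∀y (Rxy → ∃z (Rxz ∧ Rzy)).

□□r → □r

The condition is density. The C4 schema □□r → □r defines it.
Suppose □□r→□r is valid. Take Rxy and set V(r)={w : xR²w}. Then □□r at x, so □r at x, so r at y, i.e. ∃z(Rxz∧Rzy).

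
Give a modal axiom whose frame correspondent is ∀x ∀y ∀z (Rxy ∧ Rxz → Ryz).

◇s → □◇s

A defining formula is ◇s → □◇s (the 5 axiom).
Suppose ◇s→□◇s is valid. Take Rxy, Rxz and set V(s)={y}. Then ◇s at x, so □◇s at x, so ◇s at z, so some w with Rzw has s; w=y, i.e. Rzy. By symmetry of the argument, Ryz.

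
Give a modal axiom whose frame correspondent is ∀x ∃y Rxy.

□s → ◇s

A defining formula is □s → ◇s (the D axiom).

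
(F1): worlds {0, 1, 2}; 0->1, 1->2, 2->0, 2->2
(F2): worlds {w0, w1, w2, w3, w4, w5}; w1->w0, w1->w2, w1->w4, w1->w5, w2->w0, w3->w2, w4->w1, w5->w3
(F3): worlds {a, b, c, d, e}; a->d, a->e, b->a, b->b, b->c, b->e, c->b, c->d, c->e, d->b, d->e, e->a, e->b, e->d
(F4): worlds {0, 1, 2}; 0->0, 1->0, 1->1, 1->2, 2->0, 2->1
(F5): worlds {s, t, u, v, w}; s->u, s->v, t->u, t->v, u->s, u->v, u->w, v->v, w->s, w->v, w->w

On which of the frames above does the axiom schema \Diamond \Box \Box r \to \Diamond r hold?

The schema corresponds to a generalized confluence (Geach) condition: \forall x \forall y (xRy \to \exists w (y R^2 w \wedge xRw)).
(F1): fails — 0R1 but no w with 1R²w and 0Rw.
(F2): fails — w1Rw0 but no w with w0R²w and w1Rw.
(F3): condition met.
(F4): condition met.
(F5): condition met.

(F3), (F4), (F5)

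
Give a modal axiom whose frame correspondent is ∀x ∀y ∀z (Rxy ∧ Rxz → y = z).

◇s → □s

The condition is partial functionality. The CD schema ◇s → □s defines it.
Suppose ◇s→□s is valid. Take Rxy, Rxz and set V(s)={y}. Then ◇s at x, so □s at x, so s at z, i.e. z=y.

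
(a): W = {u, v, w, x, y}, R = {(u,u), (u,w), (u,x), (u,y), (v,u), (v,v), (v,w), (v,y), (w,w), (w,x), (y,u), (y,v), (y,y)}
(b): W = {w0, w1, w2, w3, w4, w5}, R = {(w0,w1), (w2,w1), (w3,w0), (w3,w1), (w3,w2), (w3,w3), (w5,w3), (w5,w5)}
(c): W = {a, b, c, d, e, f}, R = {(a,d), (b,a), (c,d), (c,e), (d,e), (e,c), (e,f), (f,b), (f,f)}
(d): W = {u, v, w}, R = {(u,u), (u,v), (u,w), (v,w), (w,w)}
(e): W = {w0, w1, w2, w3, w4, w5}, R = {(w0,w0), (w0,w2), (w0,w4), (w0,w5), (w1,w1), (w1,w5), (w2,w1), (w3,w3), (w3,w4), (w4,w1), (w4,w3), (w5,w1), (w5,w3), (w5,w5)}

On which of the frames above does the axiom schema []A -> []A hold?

(a), (b), (c), (d), (e)

Frame correspondent (Sahlqvist): forall x forall z (xRz -> exists w (xRw & z = w)) — i.e. a generalized confluence (Geach) condition.
(a): holds.
(b): holds.
(c): holds.
(d): holds.
(e): holds.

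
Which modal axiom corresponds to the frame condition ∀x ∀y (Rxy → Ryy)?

A defining formula is □(□ψ → ψ) (the T□ axiom).
Suppose □(□ψ→ψ) is valid. Take Rxy and set V(ψ)={w : Ryw}. Then at y, □ψ holds; since □(□ψ→ψ) at x, □ψ→ψ at y, so ψ at y, i.e. Ryy.

□(□ψ → ψ)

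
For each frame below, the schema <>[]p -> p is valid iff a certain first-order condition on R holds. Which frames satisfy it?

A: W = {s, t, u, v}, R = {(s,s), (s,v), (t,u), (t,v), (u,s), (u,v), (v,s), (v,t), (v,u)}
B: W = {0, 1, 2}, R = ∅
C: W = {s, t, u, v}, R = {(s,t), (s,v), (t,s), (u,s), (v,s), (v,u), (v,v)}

The schema corresponds to a generalized confluence (Geach) condition: forall x forall y (xRy -> exists w (yRw & x = w)).
A: fails — tRu but no w with uRw and t=w.
B: holds.
C: fails — uRs but no w with sRw and u=w.
Valid on: B.

B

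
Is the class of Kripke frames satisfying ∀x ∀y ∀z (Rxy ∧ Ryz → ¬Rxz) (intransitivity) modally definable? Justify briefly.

Modal frame validity is preserved under surjective bounded morphisms.
The 3-cycle (worlds 0,1,2 with 0→1→2→0) is intransitive. Mapping every world to a single reflexive point • is a surjective bounded morphism; the reflexive point is not intransitive (R••∧R•• but R••).
Hence intransitivity is not modally definable.

Not definable by any modal formula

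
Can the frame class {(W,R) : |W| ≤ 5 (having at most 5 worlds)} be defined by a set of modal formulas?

Modal frame validity is preserved under disjoint unions.
Any modal formula valid on each of 6 disjoint one-world frames is valid on their disjoint union (validity is preserved under disjoint unions). Each one-world frame has |W|=1≤5, but the union has |W|=6.
So no modal formula (or set of formulas) defines exactly the |W|≤5 frames.

Not modally definable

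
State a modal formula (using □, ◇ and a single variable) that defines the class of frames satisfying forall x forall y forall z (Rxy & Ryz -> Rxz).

A defining formula is □s → □□s (the 4 axiom).
Suppose □s→□□s is valid. Take Rxy, Ryz and set V(s)={w : Rxw}. Then □s at x, so □□s at x, so □s at y, so s at z, i.e. Rxz.

□s → □□s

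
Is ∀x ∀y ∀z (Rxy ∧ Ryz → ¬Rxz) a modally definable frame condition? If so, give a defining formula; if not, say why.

No

If a class were modally definable it would be closed under surjective bounded morphisms (Goldblatt–Thomason).
The 5-cycle (worlds a,b,c,d,e with a→b→c→d→e→a) is intransitive. Mapping every world to a single reflexive point • is a surjective bounded morphism; the reflexive point is not intransitive (R••∧R•• but R••).
So no modal formula (or set of formulas) defines exactly the intransitive frames.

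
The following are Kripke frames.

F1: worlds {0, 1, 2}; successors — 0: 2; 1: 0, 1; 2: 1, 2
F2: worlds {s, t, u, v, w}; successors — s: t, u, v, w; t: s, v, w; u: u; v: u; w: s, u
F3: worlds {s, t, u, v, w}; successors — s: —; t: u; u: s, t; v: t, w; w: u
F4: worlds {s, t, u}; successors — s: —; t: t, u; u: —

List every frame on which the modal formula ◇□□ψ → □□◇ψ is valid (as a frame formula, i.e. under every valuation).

Frame correspondent (Sahlqvist): ∀x ∀y ∀z ((xRy ∧ xR²z) → ∃w (yR²w ∧ zRw)) — i.e. a generalized confluence (Geach) condition.
F1: holds.
F2: fails — tRv, tR²t but no w* with vR²w* and tRw*.
F3: fails — tRu, tR²s but no w* with uR²w* and sRw*.
F4: fails — tRt, tR²u but no w with tR²w and uRw.

F1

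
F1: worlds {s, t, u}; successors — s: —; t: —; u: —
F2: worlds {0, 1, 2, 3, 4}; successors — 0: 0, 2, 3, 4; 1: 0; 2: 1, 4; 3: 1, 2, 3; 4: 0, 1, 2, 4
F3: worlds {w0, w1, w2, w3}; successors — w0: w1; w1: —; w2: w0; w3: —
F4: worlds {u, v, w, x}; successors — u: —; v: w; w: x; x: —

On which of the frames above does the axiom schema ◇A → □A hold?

F1, F3, F4

Frame correspondent (Sahlqvist): ∀x ∀y ∀z (Rxy ∧ Rxz → y = z) — i.e. partial functionality.
F1: satisfies the condition.
F2: fails — 0 sees both 0 and 2.
F3: satisfies the condition.
F4: satisfies the condition.
Valid on: F1, F3, F4.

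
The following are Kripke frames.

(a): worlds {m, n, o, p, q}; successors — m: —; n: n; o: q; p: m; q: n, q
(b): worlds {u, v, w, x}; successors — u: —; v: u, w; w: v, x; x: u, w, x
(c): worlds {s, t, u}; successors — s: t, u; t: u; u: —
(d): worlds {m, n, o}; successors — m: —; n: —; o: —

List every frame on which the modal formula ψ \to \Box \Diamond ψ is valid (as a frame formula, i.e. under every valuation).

(d)

Frame correspondent (Sahlqvist): \forall x \forall y (Rxy \to Ryx) — i.e. symmetry.
(a): fails — Rpm but not Rmp.
(b): fails — Rvu but not Ruv.
(c): fails — Rsu but not Rus.
(d): ✓.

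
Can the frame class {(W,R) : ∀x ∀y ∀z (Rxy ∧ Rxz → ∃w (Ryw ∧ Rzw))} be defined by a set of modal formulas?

This is a Sahlqvist condition; the .2 axiom ◇□p → □◇p defines it.
Suppose ◇□p→□◇p is valid. Take Rxy, Rxz and set V(p)={w : Ryw}. Then □p at y so ◇□p at x, so □◇p at x, so ◇p at z, giving w with Rzw and Ryw.

Yes, by ◇□p → □◇p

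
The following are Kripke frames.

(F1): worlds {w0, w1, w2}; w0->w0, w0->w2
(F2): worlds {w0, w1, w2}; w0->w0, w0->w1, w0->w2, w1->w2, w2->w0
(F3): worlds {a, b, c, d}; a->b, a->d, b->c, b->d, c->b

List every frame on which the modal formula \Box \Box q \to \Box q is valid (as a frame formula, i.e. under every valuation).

(F1)

The schema corresponds to density: \forall x \forall y (Rxy \to \exists z (Rxz \wedge Rzy)).
(F1): condition met.
(F2): fails — Rw1w2 but no z with Rw1z and Rzw2.
(F3): fails — Rbc but no z with Rbz and Rzc.
Valid on: (F1).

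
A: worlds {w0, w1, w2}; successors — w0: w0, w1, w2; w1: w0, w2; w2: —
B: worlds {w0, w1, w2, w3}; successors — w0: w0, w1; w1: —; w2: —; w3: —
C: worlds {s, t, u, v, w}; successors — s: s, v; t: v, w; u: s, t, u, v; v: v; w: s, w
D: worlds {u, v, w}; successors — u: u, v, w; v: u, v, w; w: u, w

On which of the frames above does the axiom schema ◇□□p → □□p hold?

D

The schema corresponds to a generalized confluence (Geach) condition: ∀x ∀y ∀z ((xRy ∧ xR²z) → ∃w (yR²w ∧ z = w)).
A: fails — w0Rw2, w0R²w0 but no w with w2R²w and w0=w.
B: fails — w0Rw1, w0R²w0 but no w with w1R²w and w0=w.
C: fails — sRv, sR²s but no w* with vR²w* and s=w*.
D: satisfies the condition.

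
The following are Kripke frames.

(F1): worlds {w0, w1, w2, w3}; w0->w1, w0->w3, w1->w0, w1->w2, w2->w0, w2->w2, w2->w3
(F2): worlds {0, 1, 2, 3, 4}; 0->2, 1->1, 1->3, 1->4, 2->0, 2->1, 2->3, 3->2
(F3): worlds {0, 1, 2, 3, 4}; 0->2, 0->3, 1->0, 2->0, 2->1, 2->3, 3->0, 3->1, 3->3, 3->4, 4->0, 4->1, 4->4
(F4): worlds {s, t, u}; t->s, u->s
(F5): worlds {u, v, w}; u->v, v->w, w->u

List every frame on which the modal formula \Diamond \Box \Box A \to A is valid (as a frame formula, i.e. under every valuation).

Frame correspondent (Sahlqvist): \forall x \forall y (xRy \to \exists w (y R^2 w \wedge x = w)) — i.e. a generalized confluence (Geach) condition.
(F1): fails — w0Rw3 but no w with w3R²w and w0=w.
(F2): fails — 0R2 but no w with 2R²w and 0=w.
(F3): fails — 2R0 but no w with 0R²w and 2=w.
(F4): fails — tRs but no w with sR²w and t=w.
(F5): condition met.

(F5)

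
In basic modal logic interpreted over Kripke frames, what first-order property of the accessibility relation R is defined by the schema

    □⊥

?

Emptiness of R

□⊥ is valid iff no world has any successor (otherwise □⊥ fails at any world with one).
Conversely, any frame satisfying ∀x ∀y ¬Rxy validates the schema.
So the correspondent is emptiness of R.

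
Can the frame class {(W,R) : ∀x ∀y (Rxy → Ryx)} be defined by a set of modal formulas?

Definable; p → □◇p defines it

The condition is symmetry. A defining modal formula is p → □◇p.
Suppose p→□◇p is valid. Take Rxy and set V(p)={x}. Then p at x, so □◇p at x, so ◇p at y, so some z with Ryz has p; z=x, i.e. Ryx.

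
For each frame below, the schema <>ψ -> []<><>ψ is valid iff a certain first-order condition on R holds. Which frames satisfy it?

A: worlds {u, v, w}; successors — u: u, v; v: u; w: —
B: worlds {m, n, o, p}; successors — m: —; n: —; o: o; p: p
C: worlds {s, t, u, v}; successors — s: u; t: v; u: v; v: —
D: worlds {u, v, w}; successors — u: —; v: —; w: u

A, B

This is the axiom for a generalized confluence (Geach) condition; its first-order frame correspondent is forall x forall y forall z ((xRy & xRz) -> exists w (y = w & z R^2 w)).
A: ✓.
B: ✓.
C: fails — sRu, sRu but no w with u=w and uR²w.
D: fails — wRu, wRu but no t with u=t and uR²t.
Valid on: A, B.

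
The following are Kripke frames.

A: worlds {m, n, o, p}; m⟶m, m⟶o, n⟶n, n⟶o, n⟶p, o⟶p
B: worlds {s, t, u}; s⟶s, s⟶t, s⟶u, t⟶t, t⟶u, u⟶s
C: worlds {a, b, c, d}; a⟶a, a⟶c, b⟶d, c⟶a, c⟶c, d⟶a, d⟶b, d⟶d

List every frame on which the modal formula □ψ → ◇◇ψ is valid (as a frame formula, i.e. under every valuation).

B, C

The schema corresponds to a generalized confluence (Geach) condition: ∀x ∃w (xRw ∧ xR²w).
A: fails — at o but no w with oRw and oR²w.
B: condition met.
C: condition met.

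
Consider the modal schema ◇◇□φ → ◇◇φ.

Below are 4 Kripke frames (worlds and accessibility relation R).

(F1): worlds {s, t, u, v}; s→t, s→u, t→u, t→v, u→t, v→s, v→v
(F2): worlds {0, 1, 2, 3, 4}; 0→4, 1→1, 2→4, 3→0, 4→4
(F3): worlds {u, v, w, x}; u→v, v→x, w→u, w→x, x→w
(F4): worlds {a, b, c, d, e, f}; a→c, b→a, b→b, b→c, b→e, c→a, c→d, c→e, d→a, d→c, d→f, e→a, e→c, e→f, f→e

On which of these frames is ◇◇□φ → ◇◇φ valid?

(F2)

The schema corresponds to a generalized confluence (Geach) condition: ∀x ∀y (xR²y → ∃w (yRw ∧ xR²w)).
(F1): fails — uR²u but no w with uRw and uR²w.
(F2): holds.
(F3): fails — uR²x but no t with xRt and uR²t.
(F4): fails — aR²a but no w with aRw and aR²w.
Valid on: (F2).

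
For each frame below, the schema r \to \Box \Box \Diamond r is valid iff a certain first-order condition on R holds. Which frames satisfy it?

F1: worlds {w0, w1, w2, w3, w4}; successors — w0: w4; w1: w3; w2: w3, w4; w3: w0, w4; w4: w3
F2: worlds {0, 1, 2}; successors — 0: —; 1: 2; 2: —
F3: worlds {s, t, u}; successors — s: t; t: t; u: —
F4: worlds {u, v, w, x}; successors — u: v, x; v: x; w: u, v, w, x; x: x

F2

Frame correspondent (Sahlqvist): \forall x \forall z (x R^2 z \to \exists w (x = w \wedge zRw)) — i.e. a generalized confluence (Geach) condition.
F1: fails — w1R²w0 but no w with w1=w and w0Rw.
F2: holds.
F3: fails — sR²t but no w with s=w and tRw.
F4: fails — uR²x but no t with u=t and xRt.
Valid on: F2.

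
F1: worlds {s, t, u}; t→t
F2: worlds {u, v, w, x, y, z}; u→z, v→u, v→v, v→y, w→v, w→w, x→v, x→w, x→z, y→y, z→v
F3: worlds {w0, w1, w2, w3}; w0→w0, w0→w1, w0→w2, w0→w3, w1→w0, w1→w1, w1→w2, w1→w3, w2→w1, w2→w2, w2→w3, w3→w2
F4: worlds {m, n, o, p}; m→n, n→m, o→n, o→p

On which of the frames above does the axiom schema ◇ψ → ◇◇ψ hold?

F1, F3

This is the axiom for a generalized confluence (Geach) condition; its first-order frame correspondent is ∀x ∀y (xRy → ∃w (y = w ∧ xR²w)).
F1: condition met.
F2: fails — uRz but no t with z=t and uR²t.
F3: condition met.
F4: fails — mRn but no w with n=w and mR²w.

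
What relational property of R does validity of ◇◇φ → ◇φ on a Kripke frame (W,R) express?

Equivalently (dual form): □φ → □□φ.
Suppose □φ→□□φ is valid. Take Rxy, Ryz and set V(φ)={w : Rxw}. Then □φ at x, so □□φ at x, so □φ at y, so φ at z, i.e. Rxz.
The converse is a direct semantic check.
Frame condition: ∀x ∀y ∀z (Rxy ∧ Ryz → Rxz).

Transitivity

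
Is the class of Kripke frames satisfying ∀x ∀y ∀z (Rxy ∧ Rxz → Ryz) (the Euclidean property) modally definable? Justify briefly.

Yes: it is the Euclidean property, defined by the 5 schema ◇p → □◇p.

Yes — defined by ◇p → □◇p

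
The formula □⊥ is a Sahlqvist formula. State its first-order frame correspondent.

□⊥ is valid iff no world has any successor (otherwise □⊥ fails at any world with one).
The converse is a direct semantic check.
Frame condition: ∀x ∀y ¬Rxy.

Emptiness of R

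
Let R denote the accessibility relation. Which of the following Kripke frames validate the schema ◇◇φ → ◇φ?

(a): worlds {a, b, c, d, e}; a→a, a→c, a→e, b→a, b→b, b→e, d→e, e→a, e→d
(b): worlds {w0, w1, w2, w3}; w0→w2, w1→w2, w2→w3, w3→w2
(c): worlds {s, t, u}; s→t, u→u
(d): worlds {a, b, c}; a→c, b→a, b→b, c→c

(c)

The schema corresponds to transitivity: ∀x ∀y ∀z (Rxy ∧ Ryz → Rxz).
(a): fails — Rde and Rea but not Rda.
(b): fails — Rw1w2 and Rw2w3 but not Rw1w3.
(c): holds.
(d): fails — Rba and Rac but not Rbc.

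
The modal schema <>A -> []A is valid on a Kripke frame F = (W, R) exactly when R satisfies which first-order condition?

partial functionality

Suppose ◇A→□A is valid. Take Rxy, Rxz and set V(A)={y}. Then ◇A at x, so □A at x, so A at z, i.e. z=y.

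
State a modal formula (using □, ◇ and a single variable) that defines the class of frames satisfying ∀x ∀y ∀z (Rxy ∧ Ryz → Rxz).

□s → □□s

This is transitivity; the standard corresponding axiom is 4: □s → □□s.
Suppose □s→□□s is valid. Take Rxy, Ryz and set V(s)={w : Rxw}. Then □s at x, so □□s at x, so □s at y, so s at z, i.e. Rxz.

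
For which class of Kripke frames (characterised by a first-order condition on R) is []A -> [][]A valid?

Suppose □A→□□A is valid. Take Rxy, Ryz and set V(A)={w : Rxw}. Then □A at x, so □□A at x, so □A at y, so A at z, i.e. Rxz.

Transitivity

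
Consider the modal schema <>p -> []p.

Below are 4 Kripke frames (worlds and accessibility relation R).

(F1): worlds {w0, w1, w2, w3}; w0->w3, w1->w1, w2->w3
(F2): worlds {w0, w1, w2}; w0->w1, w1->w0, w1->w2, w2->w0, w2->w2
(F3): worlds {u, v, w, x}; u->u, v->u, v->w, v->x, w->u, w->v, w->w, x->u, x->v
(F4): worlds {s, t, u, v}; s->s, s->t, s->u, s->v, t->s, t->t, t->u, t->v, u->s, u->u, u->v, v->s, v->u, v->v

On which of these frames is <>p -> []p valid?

The schema corresponds to partial functionality: forall x forall y forall z (Rxy & Rxz -> y = z).
(F1): condition met.
(F2): fails — w1 sees both w0 and w2.
(F3): fails — v sees both u and w.
(F4): fails — s sees both s and t.

(F1)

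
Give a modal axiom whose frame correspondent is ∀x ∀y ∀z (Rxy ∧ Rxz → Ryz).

◇q → □◇q

The condition is the Euclidean property. The 5 schema ◇q → □◇q defines it.
Suppose ◇q→□◇q is valid. Take Rxy, Rxz and set V(q)={y}. Then ◇q at x, so □◇q at x, so ◇q at z, so some w with Rzw has q; w=y, i.e. Rzy. By symmetry of the argument, Ryz.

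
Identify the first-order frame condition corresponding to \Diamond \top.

◇⊤ holds at w iff w has a successor, so frame-validity of ◇⊤ is exactly seriality. Equivalently via □A → ◇A:
Suppose □A→◇A is valid. At any x set V(A)=W. Then □A at x, so ◇A at x, so x has a successor.

Seriality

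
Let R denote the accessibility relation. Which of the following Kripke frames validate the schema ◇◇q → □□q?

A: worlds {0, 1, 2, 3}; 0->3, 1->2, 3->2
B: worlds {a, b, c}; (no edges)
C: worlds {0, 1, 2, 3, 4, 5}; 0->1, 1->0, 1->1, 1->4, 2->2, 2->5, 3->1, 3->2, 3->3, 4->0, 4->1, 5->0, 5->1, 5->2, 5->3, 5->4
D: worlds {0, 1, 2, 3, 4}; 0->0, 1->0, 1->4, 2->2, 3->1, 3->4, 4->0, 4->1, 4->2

A, B

This is the axiom for a generalized confluence (Geach) condition; its first-order frame correspondent is ∀x ∀y ∀z ((xR²y ∧ xR²z) → ∃w (y = w ∧ z = w)).
A: holds.
B: holds.
C: fails — 0R²0, 0R²1 but 0 ≠ 1.
D: fails — 1R²0, 1R²1 but 0 ≠ 1.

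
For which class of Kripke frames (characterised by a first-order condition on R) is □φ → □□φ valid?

This is the 4 axiom.
It corresponds to transitivity: ∀x ∀y ∀z (Rxy ∧ Ryz → Rxz).

Transitivity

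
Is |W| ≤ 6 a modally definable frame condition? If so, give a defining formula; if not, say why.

Not modally definable

If a class were modally definable it would be closed under disjoint unions (Goldblatt–Thomason).
Any modal formula valid on each of 7 disjoint one-world frames is valid on their disjoint union (validity is preserved under disjoint unions). Each one-world frame has |W|=1≤6, but the union has |W|=7.
So no modal formula (or set of formulas) defines exactly the |W|≤6 frames.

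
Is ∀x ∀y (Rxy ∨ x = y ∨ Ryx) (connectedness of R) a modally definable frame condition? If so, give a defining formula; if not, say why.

If a class were modally definable it would be closed under disjoint unions (Goldblatt–Thomason).
Take 2 disjoint single-world reflexive frames: each is trivially connected, but their disjoint union has 2 worlds with no edge between distinct components, so it is not connected.
So no modal formula (or set of formulas) defines exactly the connected frames.

Not modally definable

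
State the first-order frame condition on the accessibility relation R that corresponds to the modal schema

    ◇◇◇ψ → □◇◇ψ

∀x ∀y ∀z ((xR³y ∧ xRz) → ∃w (y = w ∧ zR²w))

This is a Sahlqvist (Geach-type) schema ◇^3□^0ψ → □^1◇^2ψ.
First-order correspondent: ∀x ∀y ∀z ((xR³y ∧ xRz) → ∃w (y = w ∧ zR²w)).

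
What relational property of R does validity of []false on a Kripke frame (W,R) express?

emptiness of R

□⊥ is valid iff no world has any successor (otherwise □⊥ fails at any world with one).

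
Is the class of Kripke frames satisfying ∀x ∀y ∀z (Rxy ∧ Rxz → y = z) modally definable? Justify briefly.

Definable; ◇p → □p defines it

This is a Sahlqvist condition; the CD axiom ◇p → □p defines it.
Suppose ◇p→□p is valid. Take Rxy, Rxz and set V(p)={y}. Then ◇p at x, so □p at x, so p at z, i.e. z=y.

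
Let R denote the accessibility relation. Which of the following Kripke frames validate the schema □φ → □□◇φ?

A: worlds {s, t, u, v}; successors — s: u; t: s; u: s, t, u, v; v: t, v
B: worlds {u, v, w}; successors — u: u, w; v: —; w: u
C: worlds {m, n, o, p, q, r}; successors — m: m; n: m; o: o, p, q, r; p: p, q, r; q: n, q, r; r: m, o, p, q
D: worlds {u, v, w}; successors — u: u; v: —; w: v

This is the axiom for a generalized confluence (Geach) condition; its first-order frame correspondent is ∀x ∀z (xR²z → ∃w (xRw ∧ zRw)).
A: fails — sR²t but no w with sRw and tRw.
B: holds.
C: fails — oR²m but no w with oRw and mRw.
D: holds.

B, D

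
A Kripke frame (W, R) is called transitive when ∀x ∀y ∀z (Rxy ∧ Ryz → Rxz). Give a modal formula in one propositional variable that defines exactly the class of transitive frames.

A defining formula is □q → □□q (the 4 axiom).
Suppose □q→□□q is valid. Take Rxy, Ryz and set V(q)={w : Rxw}. Then □q at x, so □□q at x, so □q at y, so q at z, i.e. Rxz.

□q → □□q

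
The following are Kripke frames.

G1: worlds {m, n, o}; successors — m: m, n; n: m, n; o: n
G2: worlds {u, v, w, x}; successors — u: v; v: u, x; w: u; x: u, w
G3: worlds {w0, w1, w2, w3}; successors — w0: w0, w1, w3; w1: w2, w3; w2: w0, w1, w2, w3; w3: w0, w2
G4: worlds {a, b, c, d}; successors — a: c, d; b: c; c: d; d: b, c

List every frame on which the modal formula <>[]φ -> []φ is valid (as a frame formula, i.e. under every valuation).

The schema corresponds to the Euclidean property: forall x forall y forall z (Rxy & Rxz -> Ryz).
G1: ✓.
G2: fails — Ruv and Ruv but not Rvv.
G3: fails — Rw0w1 and Rw0w1 but not Rw1w1.
G4: fails — Rac and Rac but not Rcc.

G1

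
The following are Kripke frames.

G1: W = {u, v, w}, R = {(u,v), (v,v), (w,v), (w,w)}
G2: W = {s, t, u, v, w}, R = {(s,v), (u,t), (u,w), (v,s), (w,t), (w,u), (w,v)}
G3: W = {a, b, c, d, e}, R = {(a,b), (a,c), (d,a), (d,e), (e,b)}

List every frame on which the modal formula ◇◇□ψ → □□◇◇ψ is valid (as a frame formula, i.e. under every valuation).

G1

The schema corresponds to a generalized confluence (Geach) condition: ∀x ∀y ∀z ((xR²y ∧ xR²z) → ∃w (yRw ∧ zR²w)).
G1: satisfies the condition.
G2: fails — sR²s, sR²s but no w* with sRw* and sR²w*.
G3: fails — dR²b, dR²b but no w with bRw and bR²w.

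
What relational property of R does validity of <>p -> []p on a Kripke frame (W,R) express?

Suppose ◇p→□p is valid. Take Rxy, Rxz and set V(p)={y}. Then ◇p at x, so □p at x, so p at z, i.e. z=y.
Conversely, any frame satisfying forall x forall y forall z (Rxy & Rxz -> y = z) validates the schema.
So the correspondent is partial functionality.

partial functionality: forall x forall y forall z (Rxy & Rxz -> y = z)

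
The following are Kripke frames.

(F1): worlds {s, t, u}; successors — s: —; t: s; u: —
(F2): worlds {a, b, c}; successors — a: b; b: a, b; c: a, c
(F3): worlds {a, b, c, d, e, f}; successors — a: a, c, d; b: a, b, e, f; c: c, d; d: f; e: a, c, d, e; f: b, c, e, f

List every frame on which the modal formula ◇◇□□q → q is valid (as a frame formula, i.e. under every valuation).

Frame correspondent (Sahlqvist): ∀x ∀y (xR²y → ∃w (yR²w ∧ x = w)) — i.e. a generalized confluence (Geach) condition.
(F1): satisfies the condition.
(F2): fails — cR²a but no w with aR²w and c=w.
(F3): fails — aR²c but no w with cR²w and a=w.
Valid on: (F1).

(F1)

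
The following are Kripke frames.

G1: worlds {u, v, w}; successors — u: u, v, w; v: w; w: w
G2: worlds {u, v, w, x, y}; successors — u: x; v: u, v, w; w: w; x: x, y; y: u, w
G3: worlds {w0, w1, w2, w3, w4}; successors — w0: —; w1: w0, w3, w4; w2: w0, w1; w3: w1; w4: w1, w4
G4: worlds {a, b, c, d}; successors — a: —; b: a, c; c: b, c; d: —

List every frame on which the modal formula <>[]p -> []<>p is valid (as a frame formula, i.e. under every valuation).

G1

This is the axiom for convergence; its first-order frame correspondent is forall x forall y forall z (Rxy & Rxz -> exists w (Ryw & Rzw)).
G1: ✓.
G2: fails — Rvv and Rvu but v and u have no common successor.
G3: fails — Rw1w0 and Rw1w0 but w0 and w0 have no common successor.
G4: fails — Rba and Rba but a and a have no common successor.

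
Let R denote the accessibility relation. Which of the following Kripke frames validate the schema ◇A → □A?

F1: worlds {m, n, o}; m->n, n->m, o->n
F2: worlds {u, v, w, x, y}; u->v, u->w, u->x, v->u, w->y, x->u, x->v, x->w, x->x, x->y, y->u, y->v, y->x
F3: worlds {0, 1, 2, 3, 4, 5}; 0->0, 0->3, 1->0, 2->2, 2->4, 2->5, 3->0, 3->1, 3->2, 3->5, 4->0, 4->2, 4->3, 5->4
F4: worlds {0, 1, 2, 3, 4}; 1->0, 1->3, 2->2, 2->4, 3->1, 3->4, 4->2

The schema corresponds to partial functionality: ∀x ∀y ∀z (Rxy ∧ Rxz → y = z).
F1: holds.
F2: fails — u sees both v and w.
F3: fails — 0 sees both 0 and 3.
F4: fails — 1 sees both 0 and 3.

F1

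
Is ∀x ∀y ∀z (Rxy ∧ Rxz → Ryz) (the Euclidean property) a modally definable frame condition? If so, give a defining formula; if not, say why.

Yes — defined by ◇q → □◇q

Yes: it is the Euclidean property, defined by the 5 schema ◇q → □◇q.
Suppose ◇q→□◇q is valid. Take Rxy, Rxz and set V(q)={y}. Then ◇q at x, so □◇q at x, so ◇q at z, so some w with Rzw has q; w=y, i.e. Rzy. By symmetry of the argument, Ryz.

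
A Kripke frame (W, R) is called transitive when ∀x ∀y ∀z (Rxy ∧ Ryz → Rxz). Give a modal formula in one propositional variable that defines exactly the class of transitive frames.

A defining formula is □ψ → □□ψ (the 4 axiom).
Suppose □ψ→□□ψ is valid. Take Rxy, Ryz and set V(ψ)={w : Rxw}. Then □ψ at x, so □□ψ at x, so □ψ at y, so ψ at z, i.e. Rxz.

□ψ → □□ψ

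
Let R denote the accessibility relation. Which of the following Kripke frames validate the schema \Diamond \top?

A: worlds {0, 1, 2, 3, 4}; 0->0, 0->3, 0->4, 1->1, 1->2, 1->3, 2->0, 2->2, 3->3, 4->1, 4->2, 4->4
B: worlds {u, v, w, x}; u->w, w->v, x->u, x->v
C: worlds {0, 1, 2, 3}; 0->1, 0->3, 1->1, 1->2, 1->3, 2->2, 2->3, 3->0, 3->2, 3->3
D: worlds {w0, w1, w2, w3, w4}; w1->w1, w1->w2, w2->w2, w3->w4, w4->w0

The schema corresponds to seriality: \forall x \exists y Rxy.
A: ✓.
B: fails — world v has no successor.
C: ✓.
D: fails — world w0 has no successor.
Valid on: A, C.

A, C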